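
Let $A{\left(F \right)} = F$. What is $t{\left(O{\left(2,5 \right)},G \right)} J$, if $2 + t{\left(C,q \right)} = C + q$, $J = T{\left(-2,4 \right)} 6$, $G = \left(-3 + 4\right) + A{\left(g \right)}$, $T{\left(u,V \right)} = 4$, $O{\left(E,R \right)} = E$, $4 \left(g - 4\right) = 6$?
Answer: $156$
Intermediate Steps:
$g = \frac{11}{2}$ ($g = 4 + \frac{1}{4} \cdot 6 = 4 + \frac{3}{2} = \frac{11}{2} \approx 5.5$)
$G = \frac{13}{2}$ ($G = \left(-3 + 4\right) + \frac{11}{2} = 1 + \frac{11}{2} = \frac{13}{2} \approx 6.5$)
$J = 24$ ($J = 4 \cdot 6 = 24$)
$t{\left(C,q \right)} = -2 + C + q$ ($t{\left(C,q \right)} = -2 + \left(C + q\right) = -2 + C + q$)
$t{\left(O{\left(2,5 \right)},G \right)} J = \left(-2 + 2 + \frac{13}{2}\right) 24 = \frac{13}{2} \cdot 24 = 156$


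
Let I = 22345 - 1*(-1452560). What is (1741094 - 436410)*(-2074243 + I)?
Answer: -781946699192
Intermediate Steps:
I = 1474905 (I = 22345 + 1452560 = 1474905)
(1741094 - 436410)*(-2074243 + I) = (1741094 - 436410)*(-2074243 + 1474905) = 1304684*(-599338) = -781946699192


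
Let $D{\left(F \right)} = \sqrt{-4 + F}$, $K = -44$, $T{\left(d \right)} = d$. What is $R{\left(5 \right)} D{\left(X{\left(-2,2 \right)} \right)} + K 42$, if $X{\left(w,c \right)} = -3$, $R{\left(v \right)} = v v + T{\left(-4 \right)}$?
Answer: $-1848 + 21 i \sqrt{7} \approx -1848.0 + 55.561 i$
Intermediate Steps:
$R{\left(v \right)} = -4 + v^{2}$ ($R{\left(v \right)} = v v - 4 = v^{2} - 4 = -4 + v^{2}$)
$R{\left(5 \right)} D{\left(X{\left(-2,2 \right)} \right)} + K 42 = \left(-4 + 5^{2}\right) \sqrt{-4 - 3} - 1848 = \left(-4 + 25\right) \sqrt{-7} - 1848 = 21 i \sqrt{7} - 1848 = -1848 + 21 i \sqrt{7}$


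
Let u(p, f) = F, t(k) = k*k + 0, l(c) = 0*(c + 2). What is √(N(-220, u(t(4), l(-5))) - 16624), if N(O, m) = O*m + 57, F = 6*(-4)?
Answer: I*√11287 ≈ 106.24*I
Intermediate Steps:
l(c) = 0 (l(c) = 0*(2 + c) = 0)
F = -24
t(k) = k² (t(k) = k² + 0 = k²)
u(p, f) = -24
N(O, m) = 57 + O*m
√(N(-220, u(t(4), l(-5))) - 16624) = √((57 - 220*(-24)) - 16624) = √((57 + 5280) - 16624) = √(5337 - 16624) = √(-11287) = I*√11287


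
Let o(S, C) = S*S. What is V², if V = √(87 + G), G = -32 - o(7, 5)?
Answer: 6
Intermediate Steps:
o(S, C) = S²
G = -81 (G = -32 - 1*7² = -32 - 1*49 = -32 - 49 = -81)
V = √6 (V = √(87 - 81) = √6 ≈ 2.4495)
V² = (√6)² = 6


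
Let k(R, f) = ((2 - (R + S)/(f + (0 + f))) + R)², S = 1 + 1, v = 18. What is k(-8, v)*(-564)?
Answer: -57575/3 ≈ -19192.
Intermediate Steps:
S = 2
k(R, f) = (2 + R - (2 + R)/(2*f))² (k(R, f) = ((2 - (R + 2)/(f + (0 + f))) + R)² = ((2 - (2 + R)/(f + f)) + R)² = ((2 - (2 + R)/(2*f)) + R)² = (2 + R - (2 + R)/(2*f))²)
k(-8, v)*(-564) = ((¼)*(-2 - 1*(-8) + 4*18 + 2*(-8)*18)²/18²)*(-564) = ((¼)*(1/324)*(-2 + 8 + 72 - 288)²)*(-564) = ((¼)*(1/324)*(-210)²)*(-564) = ((¼)*(1/324)*44100)*(-564) = (1225/36)*(-564) = -57575/3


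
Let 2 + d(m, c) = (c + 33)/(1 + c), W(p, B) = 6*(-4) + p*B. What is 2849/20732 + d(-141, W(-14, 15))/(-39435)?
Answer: 5236623475/38098595172 ≈ 0.13745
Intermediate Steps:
W(p, B) = -24 + B*p
d(m, c) = -2 + (33 + c)/(1 + c) (d(m, c) = -2 + (c + 33)/(1 + c) = -2 + (33 + c)/(1 + c))
2849/20732 + d(-141, W(-14, 15))/(-39435) = 2849/20732 + ((31 - (-24 + 15*(-14)))/(1 + (-24 + 15*(-14))))/(-39435) = 2849*(1/20732) + ((31 - (-24 - 210))/(1 + (-24 - 210)))*(-1/39435) = 2849/20732 + ((31 - 1*(-234))/(1 - 234))*(-1/39435) = 2849/20732 + ((31 + 234)/(-233))*(-1/39435) = 2849/20732 - 1/233*265*(-1/39435) = 2849/20732 - 265/233*(-1/39435) = 2849/20732 + 53/1837671 = 5236623475/38098595172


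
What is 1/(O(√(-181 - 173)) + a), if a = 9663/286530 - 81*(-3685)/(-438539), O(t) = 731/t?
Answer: -200877734706220623362430/468855785912018385032160947 + 641211813865802211822550*I*√354/468855785912018385032160947 ≈ -0.00042844 + 0.025731*I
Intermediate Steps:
a = -27095768231/41884859890 (a = 9663*(1/286530) + 298485*(-1/438539) = 3221/95510 - 298485/438539 = -27095768231/41884859890 ≈ -0.64691)
1/(O(√(-181 - 173)) + a) = 1/(731/(√(-181 - 173)) - 27095768231/41884859890) = 1/(731/(√(-354)) - 27095768231/41884859890) = 1/(731/((I*√354)) - 27095768231/41884859890) = 1/(731*(-I*√354/354) - 27095768231/41884859890) = 1/(-731*I*√354/354 - 27095768231/41884859890) = 1/(-27095768231/41884859890 - 731*I*√354/354)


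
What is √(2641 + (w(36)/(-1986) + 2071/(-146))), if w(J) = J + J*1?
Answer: √6134585222438/48326 ≈ 51.252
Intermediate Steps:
w(J) = 2*J (w(J) = J + J = 2*J)
√(2641 + (w(36)/(-1986) + 2071/(-146))) = √(2641 + ((2*36)/(-1986) + 2071/(-146))) = √(2641 + (72*(-1/1986) + 2071*(-1/146))) = √(2641 + (-12/331 - 2071/146)) = √(2641 - 687253/48326) = √(126941713/48326) = √6134585222438/48326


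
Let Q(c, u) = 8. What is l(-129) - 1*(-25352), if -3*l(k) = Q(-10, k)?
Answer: 76048/3 ≈ 25349.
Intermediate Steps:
l(k) = -8/3 (l(k) = -⅓*8 = -8/3)
l(-129) - 1*(-25352) = -8/3 - 1*(-25352) = -8/3 + 25352 = 76048/3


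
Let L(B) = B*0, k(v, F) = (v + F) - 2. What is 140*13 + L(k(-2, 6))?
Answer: 1820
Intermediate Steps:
k(v, F) = -2 + F + v (k(v, F) = (F + v) - 2 = -2 + F + v)
L(B) = 0
140*13 + L(k(-2, 6)) = 140*13 + 0 = 1820 + 0 = 1820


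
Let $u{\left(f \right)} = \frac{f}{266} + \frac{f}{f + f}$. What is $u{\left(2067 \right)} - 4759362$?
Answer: $- \frac{632994046}{133} \approx -4.7594 \cdot 10^{6}$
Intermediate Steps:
$u{\left(f \right)} = \frac{1}{2} + \frac{f}{266}$ ($u{\left(f \right)} = f \frac{1}{266} + \frac{f}{2 f} = \frac{f}{266} + f \frac{1}{2 f} = \frac{f}{266} + \frac{1}{2} = \frac{1}{2} + \frac{f}{266}$)
$u{\left(2067 \right)} - 4759362 = \left(\frac{1}{2} + \frac{1}{266} \cdot 2067\right) - 4759362 = \left(\frac{1}{2} + \frac{2067}{266}\right) - 4759362 = \frac{1100}{133} - 4759362 = - \frac{632994046}{133}$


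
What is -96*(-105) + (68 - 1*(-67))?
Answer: 10215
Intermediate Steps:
-96*(-105) + (68 - 1*(-67)) = 10080 + (68 + 67) = 10080 + 135 = 10215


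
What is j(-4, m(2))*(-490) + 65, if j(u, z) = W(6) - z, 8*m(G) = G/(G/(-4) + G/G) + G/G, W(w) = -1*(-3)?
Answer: -4395/4 ≈ -1098.8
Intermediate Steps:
W(w) = 3
m(G) = 1/8 + G/(8*(1 - G/4)) (m(G) = (G/(G/(-4) + G/G) + G/G)/8 = (G/(G*(-1/4) + 1) + 1)/8 = (G/(-G/4 + 1) + 1)/8 = (G/(1 - G/4) + 1)/8 = (1 + G/(1 - G/4))/8 = 1/8 + G/(8*(1 - G/4)))
j(u, z) = 3 - z
j(-4, m(2))*(-490) + 65 = (3 - (-4 - 3*2)/(8*(-4 + 2)))*(-490) + 65 = (3 - (-4 - 6)/(8*(-2)))*(-490) + 65 = (3 - (-1)*(-10)/(8*2))*(-490) + 65 = (3 - 1*5/8)*(-490) + 65 = (3 - 5/8)*(-490) + 65 = (19/8)*(-490) + 65 = -4655/4 + 65 = -4395/4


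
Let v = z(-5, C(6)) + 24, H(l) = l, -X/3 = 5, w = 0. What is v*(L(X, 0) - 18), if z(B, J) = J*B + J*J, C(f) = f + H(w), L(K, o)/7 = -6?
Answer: -1800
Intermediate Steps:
X = -15 (X = -3*5 = -15)
L(K, o) = -42 (L(K, o) = 7*(-6) = -42)
C(f) = f (C(f) = f + 0 = f)
z(B, J) = J**2 + B*J (z(B, J) = B*J + J**2 = J**2 + B*J)
v = 30 (v = 6*(-5 + 6) + 24 = 6*1 + 24 = 6 + 24 = 30)
v*(L(X, 0) - 18) = 30*(-42 - 18) = 30*(-60) = -1800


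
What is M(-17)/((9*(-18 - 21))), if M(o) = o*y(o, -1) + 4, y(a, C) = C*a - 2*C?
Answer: 319/351 ≈ 0.90883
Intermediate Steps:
y(a, C) = -2*C + C*a
M(o) = 4 + o*(2 - o) (M(o) = o*(-(-2 + o)) + 4 = o*(2 - o) + 4 = 4 + o*(2 - o))
M(-17)/((9*(-18 - 21))) = (4 - 1*(-17)*(-2 - 17))/((9*(-18 - 21))) = (4 - 1*(-17)*(-19))/((9*(-39))) = (4 - 323)/(-351) = -319*(-1/351) = 319/351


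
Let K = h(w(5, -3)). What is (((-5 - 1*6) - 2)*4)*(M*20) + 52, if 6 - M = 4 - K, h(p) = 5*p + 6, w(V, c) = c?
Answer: 7332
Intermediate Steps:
h(p) = 6 + 5*p
K = -9 (K = 6 + 5*(-3) = 6 - 15 = -9)
M = -7 (M = 6 - (4 - 1*(-9)) = 6 - (4 + 9) = 6 - 1*13 = 6 - 13 = -7)
(((-5 - 1*6) - 2)*4)*(M*20) + 52 = (((-5 - 1*6) - 2)*4)*(-7*20) + 52 = (((-5 - 6) - 2)*4)*(-140) + 52 = ((-11 - 2)*4)*(-140) + 52 = -13*4*(-140) + 52 = -52*(-140) + 52 = 7280 + 52 = 7332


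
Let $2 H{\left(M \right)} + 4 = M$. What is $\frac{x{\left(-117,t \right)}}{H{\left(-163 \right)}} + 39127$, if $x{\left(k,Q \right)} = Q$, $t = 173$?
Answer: $\frac{6533863}{167} \approx 39125.0$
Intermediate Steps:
$H{\left(M \right)} = -2 + \frac{M}{2}$
$\frac{x{\left(-117,t \right)}}{H{\left(-163 \right)}} + 39127 = \frac{173}{-2 + \frac{1}{2} \left(-163\right)} + 39127 = \frac{173}{-2 - \frac{163}{2}} + 39127 = \frac{173}{- \frac{167}{2}} + 39127 = 173 \left(- \frac{2}{167}\right) + 39127 = - \frac{346}{167} + 39127 = \frac{6533863}{167}$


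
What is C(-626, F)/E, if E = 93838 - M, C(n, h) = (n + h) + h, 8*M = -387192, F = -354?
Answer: -1334/142237 ≈ -0.0093787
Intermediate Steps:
M = -48399 (M = (1/8)*(-387192) = -48399)
C(n, h) = n + 2*h (C(n, h) = (h + n) + h = n + 2*h)
E = 142237 (E = 93838 - 1*(-48399) = 93838 + 48399 = 142237)
C(-626, F)/E = (-626 + 2*(-354))/142237 = (-626 - 708)*(1/142237) = -1334*1/142237 = -1334/142237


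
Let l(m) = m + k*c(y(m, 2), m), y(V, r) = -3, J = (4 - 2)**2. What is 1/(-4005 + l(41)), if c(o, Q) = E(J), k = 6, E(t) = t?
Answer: -1/3940 ≈ -0.00025381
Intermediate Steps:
J = 4 (J = 2**2 = 4)
c(o, Q) = 4
l(m) = 24 + m (l(m) = m + 6*4 = m + 24 = 24 + m)
1/(-4005 + l(41)) = 1/(-4005 + (24 + 41)) = 1/(-4005 + 65) = 1/(-3940) = -1/3940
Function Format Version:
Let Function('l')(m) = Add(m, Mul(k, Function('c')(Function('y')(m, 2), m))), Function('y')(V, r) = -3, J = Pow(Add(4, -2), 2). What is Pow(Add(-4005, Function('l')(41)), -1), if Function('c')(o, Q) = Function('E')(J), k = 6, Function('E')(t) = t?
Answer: Rational(-1, 3940) ≈ -0.00025381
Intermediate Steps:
J = 4 (J = Pow(2, 2) = 4)
Function('c')(o, Q) = 4
Function('l')(m) = Add(24, m) (Function('l')(m) = Add(m, Mul(6, 4)) = Add(m, 24) = Add(24, m))
Pow(Add(-4005, Function('l')(41)), -1) = Pow(Add(-4005, Add(24, 41)), -1) = Pow(Add(-4005, 65), -1) = Pow(-3940, -1) = Rational(-1, 3940)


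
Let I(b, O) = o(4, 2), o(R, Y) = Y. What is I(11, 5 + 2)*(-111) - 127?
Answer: -349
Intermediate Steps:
I(b, O) = 2
I(11, 5 + 2)*(-111) - 127 = 2*(-111) - 127 = -222 - 127 = -349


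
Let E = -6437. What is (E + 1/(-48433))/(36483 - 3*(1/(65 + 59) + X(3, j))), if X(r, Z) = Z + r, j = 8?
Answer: -12886213176/72969109367 ≈ -0.17660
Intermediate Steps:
(E + 1/(-48433))/(36483 - 3*(1/(65 + 59) + X(3, j))) = (-6437 + 1/(-48433))/(36483 - 3*(1/(65 + 59) + (8 + 3))) = (-6437 - 1/48433)/(36483 - 3*(1/124 + 11)) = -311763222/(48433*(36483 - 3*(1/124 + 11))) = -311763222/(48433*(36483 - 3*1365/124)) = -311763222/(48433*(36483 - 4095/124)) = -311763222/(48433*4519797/124) = -311763222/48433*124/4519797 = -12886213176/72969109367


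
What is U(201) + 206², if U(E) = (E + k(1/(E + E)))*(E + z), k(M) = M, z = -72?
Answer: 9160953/134 ≈ 68365.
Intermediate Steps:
U(E) = (-72 + E)*(E + 1/(2*E)) (U(E) = (E + 1/(E + E))*(E - 72) = (E + 1/(2*E))*(-72 + E) = (-72 + E)*(E + 1/(2*E)))
U(201) + 206² = (½ + 201² - 72*201 - 36/201) + 206² = (½ + 40401 - 14472 - 36*1/201) + 42436 = (½ + 40401 - 14472 - 12/67) + 42436 = 3474529/134 + 42436 = 9160953/134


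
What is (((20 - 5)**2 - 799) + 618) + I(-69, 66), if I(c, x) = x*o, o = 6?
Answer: 440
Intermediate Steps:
I(c, x) = 6*x (I(c, x) = x*6 = 6*x)
(((20 - 5)**2 - 799) + 618) + I(-69, 66) = (((20 - 5)**2 - 799) + 618) + 6*66 = ((15**2 - 799) + 618) + 396 = ((225 - 799) + 618) + 396 = (-574 + 618) + 396 = 44 + 396 = 440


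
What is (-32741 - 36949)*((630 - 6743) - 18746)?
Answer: 1732423710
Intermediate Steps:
(-32741 - 36949)*((630 - 6743) - 18746) = -69690*(-6113 - 18746) = -69690*(-24859) = 1732423710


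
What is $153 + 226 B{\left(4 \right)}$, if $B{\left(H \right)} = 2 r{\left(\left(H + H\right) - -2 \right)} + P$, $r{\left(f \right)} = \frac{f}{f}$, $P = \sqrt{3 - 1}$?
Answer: $605 + 226 \sqrt{2} \approx 924.61$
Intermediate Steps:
$P = \sqrt{2} \approx 1.4142$
$r{\left(f \right)} = 1$
$B{\left(H \right)} = 2 + \sqrt{2}$ ($B{\left(H \right)} = 2 \cdot 1 + \sqrt{2} = 2 + \sqrt{2}$)
$153 + 226 B{\left(4 \right)} = 153 + 226 \left(2 + \sqrt{2}\right) = 153 + \left(452 + 226 \sqrt{2}\right) = 605 + 226 \sqrt{2}$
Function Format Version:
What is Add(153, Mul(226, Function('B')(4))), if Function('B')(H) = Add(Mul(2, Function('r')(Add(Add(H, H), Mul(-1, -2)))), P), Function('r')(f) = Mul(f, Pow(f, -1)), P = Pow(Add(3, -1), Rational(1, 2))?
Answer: Add(605, Mul(226, Pow(2, Rational(1, 2)))) ≈ 924.61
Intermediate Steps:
P = Pow(2, Rational(1, 2)) ≈ 1.4142
Function('r')(f) = 1
Function('B')(H) = Add(2, Pow(2, Rational(1, 2))) (Function('B')(H) = Add(Mul(2, 1), Pow(2, Rational(1, 2))) = Add(2, Pow(2, Rational(1, 2))))
Add(153, Mul(226, Function('B')(4))) = Add(153, Mul(226, Add(2, Pow(2, Rational(1, 2))))) = Add(153, Add(452, Mul(226, Pow(2, Rational(1, 2))))) = Add(605, Mul(226, Pow(2, Rational(1, 2))))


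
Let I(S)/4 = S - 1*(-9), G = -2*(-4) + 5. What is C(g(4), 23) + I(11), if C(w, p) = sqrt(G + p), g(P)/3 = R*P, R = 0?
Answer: 86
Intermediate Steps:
G = 13 (G = 8 + 5 = 13)
I(S) = 36 + 4*S (I(S) = 4*(S - 1*(-9)) = 4*(S + 9) = 4*(9 + S) = 36 + 4*S)
g(P) = 0 (g(P) = 3*(0*P) = 3*0 = 0)
C(w, p) = sqrt(13 + p)
C(g(4), 23) + I(11) = sqrt(13 + 23) + (36 + 4*11) = sqrt(36) + (36 + 44) = 6 + 80 = 86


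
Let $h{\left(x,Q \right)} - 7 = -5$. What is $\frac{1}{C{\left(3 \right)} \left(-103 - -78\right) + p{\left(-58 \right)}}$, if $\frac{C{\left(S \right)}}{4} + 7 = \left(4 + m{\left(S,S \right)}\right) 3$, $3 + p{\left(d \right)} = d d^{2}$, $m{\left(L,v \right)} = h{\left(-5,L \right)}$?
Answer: $- \frac{1}{196215} \approx -5.0965 \cdot 10^{-6}$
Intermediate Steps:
$h{\left(x,Q \right)} = 2$ ($h{\left(x,Q \right)} = 7 - 5 = 2$)
$m{\left(L,v \right)} = 2$
$p{\left(d \right)} = -3 + d^{3}$ ($p{\left(d \right)} = -3 + d d^{2} = -3 + d^{3}$)
$C{\left(S \right)} = 44$ ($C{\left(S \right)} = -28 + 4 \left(4 + 2\right) 3 = -28 + 4 \cdot 6 \cdot 3 = -28 + 4 \cdot 18 = -28 + 72 = 44$)
$\frac{1}{C{\left(3 \right)} \left(-103 - -78\right) + p{\left(-58 \right)}} = \frac{1}{44 \left(-103 - -78\right) + \left(-3 + \left(-58\right)^{3}\right)} = \frac{1}{44 \left(-103 + 78\right) - 195115} = \frac{1}{44 \left(-25\right) - 195115} = \frac{1}{-1100 - 195115} = \frac{1}{-196215} = - \frac{1}{196215}$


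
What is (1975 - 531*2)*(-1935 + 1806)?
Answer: -117777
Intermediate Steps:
(1975 - 531*2)*(-1935 + 1806) = (1975 - 1062)*(-129) = 913*(-129) = -117777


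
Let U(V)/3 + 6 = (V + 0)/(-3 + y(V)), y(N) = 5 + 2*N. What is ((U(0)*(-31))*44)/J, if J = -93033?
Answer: -2728/10337 ≈ -0.26391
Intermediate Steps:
U(V) = -18 + 3*V/(2 + 2*V) (U(V) = -18 + 3*((V + 0)/(-3 + (5 + 2*V))) = -18 + 3*(V/(2 + 2*V)) = -18 + 3*V/(2 + 2*V))
((U(0)*(-31))*44)/J = (((3*(-12 - 11*0)/(2*(1 + 0)))*(-31))*44)/(-93033) = ((((3/2)*(-12 + 0)/1)*(-31))*44)*(-1/93033) = ((((3/2)*1*(-12))*(-31))*44)*(-1/93033) = (-18*(-31)*44)*(-1/93033) = (558*44)*(-1/93033) = 24552*(-1/93033) = -2728/10337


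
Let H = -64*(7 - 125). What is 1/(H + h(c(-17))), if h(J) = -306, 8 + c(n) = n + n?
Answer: 1/7246 ≈ 0.00013801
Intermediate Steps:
c(n) = -8 + 2*n (c(n) = -8 + (n + n) = -8 + 2*n)
H = 7552 (H = -64*(-118) = 7552)
1/(H + h(c(-17))) = 1/(7552 - 306) = 1/7246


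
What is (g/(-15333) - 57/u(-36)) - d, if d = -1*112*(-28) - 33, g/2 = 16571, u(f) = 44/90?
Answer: -1086780847/337326 ≈ -3221.8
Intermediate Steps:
u(f) = 22/45 (u(f) = 44*(1/90) = 22/45)
g = 33142 (g = 2*16571 = 33142)
d = 3103 (d = -112*(-28) - 33 = 3136 - 33 = 3103)
(g/(-15333) - 57/u(-36)) - d = (33142/(-15333) - 57/22/45) - 1*3103 = (33142*(-1/15333) - 57*45/22) - 3103 = (-33142/15333 - 2565/22) - 3103 = -40058269/337326 - 3103 = -1086780847/337326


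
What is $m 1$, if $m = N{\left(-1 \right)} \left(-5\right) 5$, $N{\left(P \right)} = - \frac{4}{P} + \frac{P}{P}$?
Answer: $-125$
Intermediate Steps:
$N{\left(P \right)} = 1 - \frac{4}{P}$ ($N{\left(P \right)} = - \frac{4}{P} + 1 = 1 - \frac{4}{P}$)
$m = -125$ ($m = \frac{-4 - 1}{-1} \left(-5\right) 5 = \left(-1\right) \left(-5\right) \left(-5\right) 5 = 5 \left(-5\right) 5 = \left(-25\right) 5 = -125$)
$m 1 = \left(-125\right) 1 = -125$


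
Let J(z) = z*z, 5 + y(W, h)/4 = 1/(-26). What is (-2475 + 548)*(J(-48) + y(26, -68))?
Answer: -57212630/13 ≈ -4.4010e+6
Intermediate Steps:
y(W, h) = -262/13 (y(W, h) = -20 + 4/(-26) = -20 + 4*(-1/26) = -20 - 2/13 = -262/13)
J(z) = z**2
(-2475 + 548)*(J(-48) + y(26, -68)) = (-2475 + 548)*((-48)**2 - 262/13) = -1927*(2304 - 262/13) = -1927*29690/13 = -57212630/13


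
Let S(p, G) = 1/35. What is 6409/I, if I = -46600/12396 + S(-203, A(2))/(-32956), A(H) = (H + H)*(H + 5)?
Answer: -789980531340/463372831 ≈ -1704.8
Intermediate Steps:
A(H) = 2*H*(5 + H) (A(H) = (2*H)*(5 + H) = 2*H*(5 + H))
S(p, G) = 1/35
I = -13437812099/3574572540 (I = -46600/12396 + (1/35)/(-32956) = -46600*1/12396 + (1/35)*(-1/32956) = -11650/3099 - 1/1153460 = -13437812099/3574572540 ≈ -3.7593)
6409/I = 6409/(-13437812099/3574572540) = 6409*(-3574572540/13437812099) = -789980531340/463372831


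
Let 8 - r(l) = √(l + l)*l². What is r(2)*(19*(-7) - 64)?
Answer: 0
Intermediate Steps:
r(l) = 8 - √2*l^(5/2) (r(l) = 8 - √(l + l)*l² = 8 - √(2*l)*l² = 8 - √2*√l*l² = 8 - √2*l^(5/2))
r(2)*(19*(-7) - 64) = (8 - √2*2^(5/2))*(19*(-7) - 64) = (8 - √2*4*√2)*(-133 - 64) = (8 - 8)*(-197) = 0*(-197) = 0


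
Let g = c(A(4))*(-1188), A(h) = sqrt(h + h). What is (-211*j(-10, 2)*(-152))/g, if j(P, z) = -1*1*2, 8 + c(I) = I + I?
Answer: -4009/297 - 4009*sqrt(2)/594 ≈ -23.043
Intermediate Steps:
A(h) = sqrt(2)*sqrt(h) (A(h) = sqrt(2*h) = sqrt(2)*sqrt(h))
c(I) = -8 + 2*I (c(I) = -8 + (I + I) = -8 + 2*I)
j(P, z) = -2 (j(P, z) = -1*2 = -2)
g = 9504 - 4752*sqrt(2) (g = (-8 + 2*(sqrt(2)*sqrt(4)))*(-1188) = (-8 + 2*(sqrt(2)*2))*(-1188) = (-8 + 2*(2*sqrt(2)))*(-1188) = (-8 + 4*sqrt(2))*(-1188) = 9504 - 4752*sqrt(2) ≈ 2783.7)
(-211*j(-10, 2)*(-152))/g = (-211*(-2)*(-152))/(9504 - 4752*sqrt(2)) = (422*(-152))/(9504 - 4752*sqrt(2)) = -64144/(9504 - 4752*sqrt(2))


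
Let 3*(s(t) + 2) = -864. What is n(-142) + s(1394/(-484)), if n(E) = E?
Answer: -432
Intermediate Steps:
s(t) = -290 (s(t) = -2 + (1/3)*(-864) = -2 - 288 = -290)
n(-142) + s(1394/(-484)) = -142 - 290 = -432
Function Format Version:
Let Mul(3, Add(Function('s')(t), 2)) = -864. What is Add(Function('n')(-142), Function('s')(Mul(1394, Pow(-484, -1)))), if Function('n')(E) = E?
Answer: -432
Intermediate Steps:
Function('s')(t) = -290 (Function('s')(t) = Add(-2, Mul(Rational(1, 3), -864)) = Add(-2, -288) = -290)
Add(Function('n')(-142), Function('s')(Mul(1394, Pow(-484, -1)))) = Add(-142, -290) = -432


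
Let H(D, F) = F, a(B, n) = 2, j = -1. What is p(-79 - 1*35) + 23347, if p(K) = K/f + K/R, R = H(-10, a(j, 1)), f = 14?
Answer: 162973/7 ≈ 23282.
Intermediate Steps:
R = 2
p(K) = 4*K/7 (p(K) = K/14 + K/2 = 4*K/7)
p(-79 - 1*35) + 23347 = 4*(-79 - 1*35)/7 + 23347 = 4*(-79 - 35)/7 + 23347 = (4/7)*(-114) + 23347 = -456/7 + 23347 = 162973/7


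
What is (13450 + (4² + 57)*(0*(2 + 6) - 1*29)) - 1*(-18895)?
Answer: 30228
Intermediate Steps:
(13450 + (4² + 57)*(0*(2 + 6) - 1*29)) - 1*(-18895) = (13450 + (16 + 57)*(0*8 - 29)) + 18895 = (13450 + 73*(0 - 29)) + 18895 = (13450 + 73*(-29)) + 18895 = (13450 - 2117) + 18895 = 11333 + 18895 = 30228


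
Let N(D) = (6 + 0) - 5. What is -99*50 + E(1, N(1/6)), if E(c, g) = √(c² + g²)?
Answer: -4950 + √2 ≈ -4948.6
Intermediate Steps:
N(D) = 1 (N(D) = 6 - 5 = 1)
-99*50 + E(1, N(1/6)) = -99*50 + √(1² + 1²) = -4950 + √(1 + 1) = -4950 + √2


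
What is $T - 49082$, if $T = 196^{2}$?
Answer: $-10666$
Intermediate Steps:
$T = 38416$
$T - 49082 = 38416 - 49082 = -10666$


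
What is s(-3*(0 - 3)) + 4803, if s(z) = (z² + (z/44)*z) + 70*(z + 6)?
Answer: 261177/44 ≈ 5935.8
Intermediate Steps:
s(z) = 420 + 70*z + 45*z²/44 (s(z) = (z² + (z*(1/44))*z) + 70*(6 + z) = (z² + (z/44)*z) + (420 + 70*z) = (z² + z²/44) + (420 + 70*z) = 45*z²/44 + (420 + 70*z) = 420 + 70*z + 45*z²/44)
s(-3*(0 - 3)) + 4803 = (420 + 70*(-3*(0 - 3)) + 45*(-3*(0 - 3))²/44) + 4803 = (420 + 70*(-3*(-3)) + 45*(-3*(-3))²/44) + 4803 = (420 + 70*9 + (45/44)*9²) + 4803 = (420 + 630 + (45/44)*81) + 4803 = (420 + 630 + 3645/44) + 4803 = 49845/44 + 4803 = 261177/44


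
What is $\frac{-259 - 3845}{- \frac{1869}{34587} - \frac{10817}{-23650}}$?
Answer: $- \frac{159857161200}{15710749} \approx -10175.0$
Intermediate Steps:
$\frac{-259 - 3845}{- \frac{1869}{34587} - \frac{10817}{-23650}} = - \frac{4104}{\left(-1869\right) \frac{1}{34587} - - \frac{10817}{23650}} = - \frac{4104}{- \frac{89}{1647} + \frac{10817}{23650}} = - \frac{4104}{\frac{15710749}{38951550}} = \left(-4104\right) \frac{38951550}{15710749} = - \frac{159857161200}{15710749}$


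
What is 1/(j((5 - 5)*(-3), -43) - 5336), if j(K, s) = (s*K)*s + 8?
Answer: -1/5328 ≈ -0.00018769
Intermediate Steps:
j(K, s) = 8 + K*s² (j(K, s) = (K*s)*s + 8 = K*s² + 8 = 8 + K*s²)
1/(j((5 - 5)*(-3), -43) - 5336) = 1/((8 + ((5 - 5)*(-3))*(-43)²) - 5336) = 1/((8 + (0*(-3))*1849) - 5336) = 1/((8 + 0*1849) - 5336) = 1/((8 + 0) - 5336) = 1/(8 - 5336) = 1/(-5328) = -1/5328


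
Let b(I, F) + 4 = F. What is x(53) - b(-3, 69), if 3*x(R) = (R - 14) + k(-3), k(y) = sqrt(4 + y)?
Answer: -155/3 ≈ -51.667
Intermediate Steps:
b(I, F) = -4 + F
x(R) = -13/3 + R/3 (x(R) = ((R - 14) + sqrt(4 - 3))/3 = ((-14 + R) + sqrt(1))/3 = ((-14 + R) + 1)/3 = (-13 + R)/3 = -13/3 + R/3)
x(53) - b(-3, 69) = (-13/3 + (1/3)*53) - (-4 + 69) = (-13/3 + 53/3) - 1*65 = 40/3 - 65 = -155/3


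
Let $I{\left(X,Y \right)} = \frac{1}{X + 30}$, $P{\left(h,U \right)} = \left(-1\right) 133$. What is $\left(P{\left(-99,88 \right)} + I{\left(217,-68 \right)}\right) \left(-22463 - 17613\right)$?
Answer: $\frac{1316496600}{247} \approx 5.3299 \cdot 10^{6}$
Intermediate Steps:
$P{\left(h,U \right)} = -133$
$I{\left(X,Y \right)} = \frac{1}{30 + X}$
$\left(P{\left(-99,88 \right)} + I{\left(217,-68 \right)}\right) \left(-22463 - 17613\right) = \left(-133 + \frac{1}{30 + 217}\right) \left(-22463 - 17613\right) = \left(-133 + \frac{1}{247}\right) \left(-40076\right) = \left(- \frac{32850}{247}\right) \left(-40076\right) = \frac{1316496600}{247}$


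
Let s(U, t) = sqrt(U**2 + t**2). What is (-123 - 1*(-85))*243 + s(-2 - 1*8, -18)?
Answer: -9234 + 2*sqrt(106) ≈ -9213.4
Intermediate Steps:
(-123 - 1*(-85))*243 + s(-2 - 1*8, -18) = (-123 - 1*(-85))*243 + sqrt((-2 - 1*8)**2 + (-18)**2) = (-123 + 85)*243 + sqrt((-2 - 8)**2 + 324) = -38*243 + sqrt((-10)**2 + 324) = -9234 + sqrt(100 + 324) = -9234 + sqrt(424) = -9234 + 2*sqrt(106)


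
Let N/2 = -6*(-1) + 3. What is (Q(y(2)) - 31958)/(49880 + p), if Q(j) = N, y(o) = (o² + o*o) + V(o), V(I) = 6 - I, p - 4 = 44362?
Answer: -15970/47123 ≈ -0.33890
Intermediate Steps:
p = 44366 (p = 4 + 44362 = 44366)
y(o) = 6 - o + 2*o² (y(o) = (o² + o*o) + (6 - o) = (o² + o²) + (6 - o) = 2*o² + (6 - o) = 6 - o + 2*o²)
N = 18 (N = 2*(-6*(-1) + 3) = 2*(6 + 3) = 2*9 = 18)
Q(j) = 18
(Q(y(2)) - 31958)/(49880 + p) = (18 - 31958)/(49880 + 44366) = -31940/94246 = -31940*1/94246 = -15970/47123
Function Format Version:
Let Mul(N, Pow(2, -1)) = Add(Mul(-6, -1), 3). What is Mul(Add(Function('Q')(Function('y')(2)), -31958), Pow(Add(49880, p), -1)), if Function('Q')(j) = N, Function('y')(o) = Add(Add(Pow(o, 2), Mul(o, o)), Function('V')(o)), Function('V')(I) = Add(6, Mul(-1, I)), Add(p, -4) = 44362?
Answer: Rational(-15970, 47123) ≈ -0.33890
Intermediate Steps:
p = 44366 (p = Add(4, 44362) = 44366)
Function('y')(o) = Add(6, Mul(-1, o), Mul(2, Pow(o, 2))) (Function('y')(o) = Add(Add(Pow(o, 2), Mul(o, o)), Add(6, Mul(-1, o))) = Add(Add(Pow(o, 2), Pow(o, 2)), Add(6, Mul(-1, o))) = Add(Mul(2, Pow(o, 2)), Add(6, Mul(-1, o))) = Add(6, Mul(-1, o), Mul(2, Pow(o, 2))))
N = 18 (N = Mul(2, Add(Mul(-6, -1), 3)) = Mul(2, Add(6, 3)) = Mul(2, 9) = 18)
Function('Q')(j) = 18
Mul(Add(Function('Q')(Function('y')(2)), -31958), Pow(Add(49880, p), -1)) = Mul(Add(18, -31958), Pow(Add(49880, 44366), -1)) = Mul(-31940, Pow(94246, -1)) = Mul(-31940, Rational(1, 94246)) = Rational(-15970, 47123)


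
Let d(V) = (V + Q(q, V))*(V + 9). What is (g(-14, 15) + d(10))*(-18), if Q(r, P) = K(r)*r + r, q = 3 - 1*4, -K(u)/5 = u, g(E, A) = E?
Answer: -1116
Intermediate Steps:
K(u) = -5*u
q = -1 (q = 3 - 4 = -1)
Q(r, P) = r - 5*r² (Q(r, P) = (-5*r)*r + r = -5*r² + r = r - 5*r²)
d(V) = (-6 + V)*(9 + V) (d(V) = (V - (1 - 5*(-1)))*(V + 9) = (V - (1 + 5))*(9 + V) = (V - 1*6)*(9 + V) = (V - 6)*(9 + V) = (-6 + V)*(9 + V))
(g(-14, 15) + d(10))*(-18) = (-14 + (-54 + 10² + 3*10))*(-18) = (-14 + (-54 + 100 + 30))*(-18) = (-14 + 76)*(-18) = 62*(-18) = -1116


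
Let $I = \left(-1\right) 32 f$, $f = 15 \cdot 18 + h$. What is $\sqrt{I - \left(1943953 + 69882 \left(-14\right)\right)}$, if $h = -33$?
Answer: $7 i \sqrt{19861} \approx 986.5 i$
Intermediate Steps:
$f = 237$ ($f = 15 \cdot 18 - 33 = 270 - 33 = 237$)
$I = -7584$ ($I = \left(-1\right) 32 \cdot 237 = \left(-32\right) 237 = -7584$)
$\sqrt{I - \left(1943953 + 69882 \left(-14\right)\right)} = \sqrt{-7584 - \left(1943953 + 69882 \left(-14\right)\right)} = \sqrt{-7584 - 965605} = \sqrt{-973189} = 7 i \sqrt{19861}$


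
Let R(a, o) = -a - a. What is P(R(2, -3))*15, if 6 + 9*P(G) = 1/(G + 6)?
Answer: -55/6 ≈ -9.1667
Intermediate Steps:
R(a, o) = -2*a
P(G) = -2/3 + 1/(9*(6 + G)) (P(G) = -2/3 + 1/(9*(G + 6)) = -2/3 + 1/(9*(6 + G)))
P(R(2, -3))*15 = ((-35 - (-12)*2)/(9*(6 - 2*2)))*15 = ((-35 - 6*(-4))/(9*(6 - 4)))*15 = ((1/9)*(-35 + 24)/2)*15 = ((1/9)*(1/2)*(-11))*15 = -11/18*15 = -55/6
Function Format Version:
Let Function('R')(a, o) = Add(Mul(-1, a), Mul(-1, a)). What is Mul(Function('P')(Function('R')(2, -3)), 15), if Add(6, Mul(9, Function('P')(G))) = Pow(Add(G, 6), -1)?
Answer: Rational(-55, 6) ≈ -9.1667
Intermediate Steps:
Function('R')(a, o) = Mul(-2, a)
Function('P')(G) = Add(Rational(-2, 3), Mul(Rational(1, 9), Pow(Add(6, G), -1))) (Function('P')(G) = Add(Rational(-2, 3), Mul(Rational(1, 9), Pow(Add(G, 6), -1))) = Add(Rational(-2, 3), Mul(Rational(1, 9), Pow(Add(6, G), -1))))
Mul(Function('P')(Function('R')(2, -3)), 15) = Mul(Mul(Rational(1, 9), Pow(Add(6, Mul(-2, 2)), -1), Add(-35, Mul(-6, Mul(-2, 2)))), 15) = Mul(Mul(Rational(1, 9), Pow(Add(6, -4), -1), Add(-35, Mul(-6, -4))), 15) = Mul(Mul(Rational(1, 9), Pow(2, -1), Add(-35, 24)), 15) = Mul(Mul(Rational(1, 9), Rational(1, 2), -11), 15) = Mul(Rational(-11, 18), 15) = Rational(-55, 6)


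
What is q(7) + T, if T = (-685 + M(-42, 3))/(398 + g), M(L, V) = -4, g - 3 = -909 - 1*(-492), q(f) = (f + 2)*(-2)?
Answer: 401/16 ≈ 25.063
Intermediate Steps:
q(f) = -4 - 2*f (q(f) = (2 + f)*(-2) = -4 - 2*f)
g = -414 (g = 3 + (-909 - 1*(-492)) = 3 + (-909 + 492) = 3 - 417 = -414)
T = 689/16 (T = (-685 - 4)/(398 - 414) = -689/(-16) = -689*(-1/16) = 689/16 ≈ 43.063)
q(7) + T = (-4 - 2*7) + 689/16 = (-4 - 14) + 689/16 = -18 + 689/16 = 401/16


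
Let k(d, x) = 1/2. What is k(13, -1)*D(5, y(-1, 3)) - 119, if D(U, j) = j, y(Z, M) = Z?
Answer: -239/2 ≈ -119.50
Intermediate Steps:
k(d, x) = 1/2
k(13, -1)*D(5, y(-1, 3)) - 119 = (1/2)*(-1) - 119 = -1/2 - 119 = -239/2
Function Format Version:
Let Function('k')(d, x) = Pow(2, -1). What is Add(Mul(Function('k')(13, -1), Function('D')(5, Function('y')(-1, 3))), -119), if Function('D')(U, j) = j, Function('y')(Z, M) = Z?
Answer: Rational(-239, 2) ≈ -119.50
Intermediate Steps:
Function('k')(d, x) = Rational(1, 2)
Add(Mul(Function('k')(13, -1), Function('D')(5, Function('y')(-1, 3))), -119) = Add(Mul(Rational(1, 2), -1), -119) = Add(Rational(-1, 2), -119) = Rational(-239, 2)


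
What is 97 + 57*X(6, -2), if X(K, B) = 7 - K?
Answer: 154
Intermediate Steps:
97 + 57*X(6, -2) = 97 + 57*(7 - 1*6) = 97 + 57*(7 - 6) = 97 + 57*1 = 97 + 57 = 154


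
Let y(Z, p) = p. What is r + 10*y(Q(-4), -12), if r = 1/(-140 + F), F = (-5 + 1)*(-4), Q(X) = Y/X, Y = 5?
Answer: -14881/124 ≈ -120.01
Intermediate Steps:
Q(X) = 5/X
F = 16 (F = -4*(-4) = 16)
r = -1/124 (r = 1/(-140 + 16) = 1/(-124) = -1/124 ≈ -0.0080645)
r + 10*y(Q(-4), -12) = -1/124 + 10*(-12) = -1/124 - 120 = -14881/124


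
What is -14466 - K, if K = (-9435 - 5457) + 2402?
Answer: -1976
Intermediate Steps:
K = -12490 (K = -14892 + 2402 = -12490)
-14466 - K = -14466 - 1*(-12490) = -14466 + 12490 = -1976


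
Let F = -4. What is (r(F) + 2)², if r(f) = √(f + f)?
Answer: -4 + 8*I*√2 ≈ -4.0 + 11.314*I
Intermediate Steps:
r(f) = √2*√f (r(f) = √(2*f) = √2*√f)
(r(F) + 2)² = (√2*√(-4) + 2)² = (√2*(2*I) + 2)² = (2*I*√2 + 2)² = (2 + 2*I*√2)²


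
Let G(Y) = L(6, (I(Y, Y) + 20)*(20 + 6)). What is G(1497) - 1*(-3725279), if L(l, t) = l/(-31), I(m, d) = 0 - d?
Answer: 115483643/31 ≈ 3.7253e+6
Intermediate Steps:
I(m, d) = -d
L(l, t) = -l/31 (L(l, t) = l*(-1/31) = -l/31)
G(Y) = -6/31 (G(Y) = -1/31*6 = -6/31)
G(1497) - 1*(-3725279) = -6/31 - 1*(-3725279) = -6/31 + 3725279 = 115483643/31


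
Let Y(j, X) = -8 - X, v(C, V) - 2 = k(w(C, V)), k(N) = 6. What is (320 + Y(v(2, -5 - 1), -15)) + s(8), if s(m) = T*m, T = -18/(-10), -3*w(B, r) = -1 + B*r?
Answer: 1707/5 ≈ 341.40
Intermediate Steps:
w(B, r) = ⅓ - B*r/3 (w(B, r) = -(-1 + B*r)/3 = ⅓ - B*r/3)
v(C, V) = 8 (v(C, V) = 2 + 6 = 8)
T = 9/5 (T = -18*(-⅒) = 9/5 ≈ 1.8000)
s(m) = 9*m/5
(320 + Y(v(2, -5 - 1), -15)) + s(8) = (320 + (-8 - 1*(-15))) + (9/5)*8 = (320 + (-8 + 15)) + 72/5 = (320 + 7) + 72/5 = 327 + 72/5 = 1707/5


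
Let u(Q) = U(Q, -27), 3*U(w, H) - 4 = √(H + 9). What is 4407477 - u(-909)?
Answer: 13222427/3 - I*√2 ≈ 4.4075e+6 - 1.4142*I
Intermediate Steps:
U(w, H) = 4/3 + √(9 + H)/3 (U(w, H) = 4/3 + √(H + 9)/3 = 4/3 + √(9 + H)/3)
u(Q) = 4/3 + I*√2 (u(Q) = 4/3 + √(9 - 27)/3 = 4/3 + √(-18)/3 = 4/3 + (3*I*√2)/3 = 4/3 + I*√2)
4407477 - u(-909) = 4407477 - (4/3 + I*√2) = 4407477 + (-4/3 - I*√2) = 13222427/3 - I*√2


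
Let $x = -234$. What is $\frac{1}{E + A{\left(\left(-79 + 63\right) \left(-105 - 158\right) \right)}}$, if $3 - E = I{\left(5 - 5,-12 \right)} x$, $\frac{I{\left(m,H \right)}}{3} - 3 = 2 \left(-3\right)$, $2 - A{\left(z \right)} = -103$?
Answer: $- \frac{1}{1998} \approx -0.0005005$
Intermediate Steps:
$A{\left(z \right)} = 105$ ($A{\left(z \right)} = 2 - -103 = 2 + 103 = 105$)
$I{\left(m,H \right)} = -9$ ($I{\left(m,H \right)} = 9 + 3 \cdot 2 \left(-3\right) = 9 + 3 \left(-6\right) = 9 - 18 = -9$)
$E = -2103$ ($E = 3 - \left(-9\right) \left(-234\right) = 3 - 2106 = -2103$)
$\frac{1}{E + A{\left(\left(-79 + 63\right) \left(-105 - 158\right) \right)}} = \frac{1}{-2103 + 105} = \frac{1}{-1998} = - \frac{1}{1998}$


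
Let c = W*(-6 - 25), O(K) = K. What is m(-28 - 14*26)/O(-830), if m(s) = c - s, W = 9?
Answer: -113/830 ≈ -0.13614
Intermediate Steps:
c = -279 (c = 9*(-6 - 25) = 9*(-31) = -279)
m(s) = -279 - s
m(-28 - 14*26)/O(-830) = (-279 - (-28 - 14*26))/(-830) = (-279 - (-28 - 364))*(-1/830) = (-279 - 1*(-392))*(-1/830) = (-279 + 392)*(-1/830) = 113*(-1/830) = -113/830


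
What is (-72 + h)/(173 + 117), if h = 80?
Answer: 4/145 ≈ 0.027586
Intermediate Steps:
(-72 + h)/(173 + 117) = (-72 + 80)/(173 + 117) = 8/290 = 8*(1/290) = 4/145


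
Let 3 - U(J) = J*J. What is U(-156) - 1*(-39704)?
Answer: 15371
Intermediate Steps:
U(J) = 3 - J² (U(J) = 3 - J*J = 3 - J²)
U(-156) - 1*(-39704) = (3 - 1*(-156)²) - 1*(-39704) = (3 - 1*24336) + 39704 = (3 - 24336) + 39704 = -24333 + 39704 = 15371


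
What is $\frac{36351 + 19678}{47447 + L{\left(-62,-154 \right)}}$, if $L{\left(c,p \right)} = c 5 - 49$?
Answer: $\frac{56029}{47088} \approx 1.1899$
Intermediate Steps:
$L{\left(c,p \right)} = -49 + 5 c$ ($L{\left(c,p \right)} = 5 c - 49 = -49 + 5 c$)
$\frac{36351 + 19678}{47447 + L{\left(-62,-154 \right)}} = \frac{36351 + 19678}{47447 + \left(-49 + 5 \left(-62\right)\right)} = \frac{56029}{47447 - 359} = \frac{56029}{47088}$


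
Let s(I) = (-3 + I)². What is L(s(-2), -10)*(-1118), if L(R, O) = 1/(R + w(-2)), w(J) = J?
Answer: -1118/23 ≈ -48.609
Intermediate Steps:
L(R, O) = 1/(-2 + R) (L(R, O) = 1/(R - 2) = 1/(-2 + R))
L(s(-2), -10)*(-1118) = -1118/(-2 + (-3 - 2)²) = -1118/(-2 + (-5)²) = -1118/(-2 + 25) = -1118/23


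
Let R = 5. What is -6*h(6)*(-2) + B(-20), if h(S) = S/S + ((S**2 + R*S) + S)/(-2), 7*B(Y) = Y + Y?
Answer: -2980/7 ≈ -425.71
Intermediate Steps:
B(Y) = 2*Y/7 (B(Y) = (Y + Y)/7 = (2*Y)/7 = 2*Y/7)
h(S) = 1 - 3*S - S**2/2 (h(S) = S/S + ((S**2 + 5*S) + S)/(-2) = 1 + (S**2 + 6*S)*(-1/2) = 1 + (-3*S - S**2/2) = 1 - 3*S - S**2/2)
-6*h(6)*(-2) + B(-20) = -6*(1 - 3*6 - 1/2*6**2)*(-2) + (2/7)*(-20) = -6*(1 - 18 - 1/2*36)*(-2) - 40/7 = -6*(1 - 18 - 18)*(-2) - 40/7 = -6*(-35)*(-2) - 40/7 = 210*(-2) - 40/7 = -420 - 40/7 = -2980/7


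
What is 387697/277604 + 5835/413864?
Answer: 40518412637/28722575464 ≈ 1.4107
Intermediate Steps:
387697/277604 + 5835/413864 = 40518412637/28722575464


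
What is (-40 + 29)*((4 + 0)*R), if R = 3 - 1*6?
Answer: 132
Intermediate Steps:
R = -3 (R = 3 - 6 = -3)
(-40 + 29)*((4 + 0)*R) = (-40 + 29)*((4 + 0)*(-3)) = -44*(-3) = -11*(-12) = 132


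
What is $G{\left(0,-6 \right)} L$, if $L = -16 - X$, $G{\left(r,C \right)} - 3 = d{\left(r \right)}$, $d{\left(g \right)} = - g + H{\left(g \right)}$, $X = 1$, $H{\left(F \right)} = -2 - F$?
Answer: $-17$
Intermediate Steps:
$d{\left(g \right)} = -2 - 2 g$ ($d{\left(g \right)} = - g - \left(2 + g\right) = -2 - 2 g$)
$G{\left(r,C \right)} = 1 - 2 r$ ($G{\left(r,C \right)} = 3 - \left(2 + 2 r\right) = 1 - 2 r$)
$L = -17$ ($L = -16 - 1 = -17$)
$G{\left(0,-6 \right)} L = \left(1 - 0\right) \left(-17\right) = \left(1 + 0\right) \left(-17\right) = 1 \left(-17\right) = -17$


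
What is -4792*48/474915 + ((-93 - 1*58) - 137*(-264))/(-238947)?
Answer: -24022215569/37826504835 ≈ -0.63506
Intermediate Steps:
-4792*48/474915 + ((-93 - 1*58) - 137*(-264))/(-238947) = -230016*1/474915 + ((-93 - 58) + 36168)*(-1/238947) = -76672/158305 + (-151 + 36168)*(-1/238947) = -76672/158305 + 36017*(-1/238947) = -76672/158305 - 36017/238947 = -24022215569/37826504835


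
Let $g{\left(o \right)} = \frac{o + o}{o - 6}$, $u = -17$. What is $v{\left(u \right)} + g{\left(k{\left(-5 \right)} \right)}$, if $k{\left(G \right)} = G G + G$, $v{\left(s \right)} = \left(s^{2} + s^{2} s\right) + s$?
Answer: $- \frac{32467}{7} \approx -4638.1$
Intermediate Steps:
$v{\left(s \right)} = s + s^{2} + s^{3}$ ($v{\left(s \right)} = \left(s^{2} + s^{3}\right) + s = s + s^{2} + s^{3}$)
$k{\left(G \right)} = G + G^{2}$ ($k{\left(G \right)} = G^{2} + G = G + G^{2}$)
$g{\left(o \right)} = \frac{2 o}{-6 + o}$
$v{\left(u \right)} + g{\left(k{\left(-5 \right)} \right)} = - 17 \left(1 - 17 + \left(-17\right)^{2}\right) + \frac{2 \left(- 5 \left(1 - 5\right)\right)}{-6 - 5 \left(1 - 5\right)} = - 17 \left(1 - 17 + 289\right) + \frac{2 \left(\left(-5\right) \left(-4\right)\right)}{-6 - -20} = \left(-17\right) 273 + 2 \cdot 20 \frac{1}{-6 + 20} = -4641 + 2 \cdot 20 \cdot \frac{1}{14} = -4641 + \frac{20}{7} = - \frac{32467}{7}$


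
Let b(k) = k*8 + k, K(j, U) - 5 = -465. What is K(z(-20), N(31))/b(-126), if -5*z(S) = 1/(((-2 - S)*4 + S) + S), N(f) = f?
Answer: 230/567 ≈ 0.40564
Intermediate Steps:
z(S) = -1/(5*(-8 - 2*S)) (z(S) = -1/(5*(((-2 - S)*4 + S) + S)) = -1/(5*(((-8 - 4*S) + S) + S)) = -1/(5*((-8 - 3*S) + S)) = -1/(5*(-8 - 2*S)))
K(j, U) = -460 (K(j, U) = 5 - 465 = -460)
b(k) = 9*k (b(k) = 8*k + k = 9*k)
K(z(-20), N(31))/b(-126) = -460/(9*(-126)) = -460/(-1134) = -460*(-1/1134) = 230/567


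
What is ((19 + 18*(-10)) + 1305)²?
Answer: 1308736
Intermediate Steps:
((19 + 18*(-10)) + 1305)² = ((19 - 180) + 1305)² = (-161 + 1305)² = 1144² = 1308736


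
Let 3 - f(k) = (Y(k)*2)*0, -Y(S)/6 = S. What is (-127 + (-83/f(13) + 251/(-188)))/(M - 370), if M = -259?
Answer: 87985/354756 ≈ 0.24802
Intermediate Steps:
Y(S) = -6*S
f(k) = 3 (f(k) = 3 - -6*k*2*0 = 3 - (-12*k)*0 = 3 - 1*0 = 3 + 0 = 3)
(-127 + (-83/f(13) + 251/(-188)))/(M - 370) = (-127 + (-83/3 + 251/(-188)))/(-259 - 370) = (-127 + (-83*1/3 + 251*(-1/188)))/(-629) = (-127 + (-83/3 - 251/188))*(-1/629) = (-127 - 16357/564)*(-1/629) = -87985/564*(-1/629) = 87985/354756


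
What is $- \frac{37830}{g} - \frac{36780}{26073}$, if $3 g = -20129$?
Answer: $\frac{739560050}{174941139} \approx 4.2275$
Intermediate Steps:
$g = - \frac{20129}{3}$ ($g = \frac{1}{3} \left(-20129\right) = - \frac{20129}{3} \approx -6709.7$)
$- \frac{37830}{g} - \frac{36780}{26073} = - \frac{37830}{- \frac{20129}{3}} - \frac{36780}{26073} = \left(-37830\right) \left(- \frac{3}{20129}\right) - \frac{12260}{8691} = \frac{113490}{20129} - \frac{12260}{8691} = \frac{739560050}{174941139}$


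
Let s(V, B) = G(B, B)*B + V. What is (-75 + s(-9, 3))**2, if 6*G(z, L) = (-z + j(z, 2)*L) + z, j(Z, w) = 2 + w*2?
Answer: 5625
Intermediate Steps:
j(Z, w) = 2 + 2*w
G(z, L) = L (G(z, L) = ((-z + (2 + 2*2)*L) + z)/6 = ((-z + (2 + 4)*L) + z)/6 = ((-z + 6*L) + z)/6 = (6*L)/6 = L)
s(V, B) = V + B**2 (s(V, B) = B*B + V = B**2 + V = V + B**2)
(-75 + s(-9, 3))**2 = (-75 + (-9 + 3**2))**2 = (-75 + (-9 + 9))**2 = (-75 + 0)**2 = (-75)**2 = 5625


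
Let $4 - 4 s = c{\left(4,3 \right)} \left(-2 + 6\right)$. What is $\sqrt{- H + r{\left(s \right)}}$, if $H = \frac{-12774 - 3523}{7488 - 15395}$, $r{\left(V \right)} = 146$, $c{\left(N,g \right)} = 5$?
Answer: $\frac{25 \sqrt{14398647}}{7907} \approx 11.997$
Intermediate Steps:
$s = -4$ ($s = 1 - \frac{5 \left(-2 + 6\right)}{4} = 1 - \frac{5 \cdot 4}{4} = 1 - 5 = -4$)
$H = \frac{16297}{7907}$ ($H = - \frac{16297}{-7907} = \left(-16297\right) \left(- \frac{1}{7907}\right) = \frac{16297}{7907} \approx 2.0611$)
$\sqrt{- H + r{\left(s \right)}} = \sqrt{\left(-1\right) \frac{16297}{7907} + 146} = \sqrt{- \frac{16297}{7907} + 146} = \sqrt{\frac{1138125}{7907}} = \frac{25 \sqrt{14398647}}{7907}$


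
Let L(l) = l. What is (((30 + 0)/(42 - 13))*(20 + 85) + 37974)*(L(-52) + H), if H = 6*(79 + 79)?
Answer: 989538816/29 ≈ 3.4122e+7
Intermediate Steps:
H = 948 (H = 6*158 = 948)
(((30 + 0)/(42 - 13))*(20 + 85) + 37974)*(L(-52) + H) = (((30 + 0)/(42 - 13))*(20 + 85) + 37974)*(-52 + 948) = ((30/29)*105 + 37974)*896 = (3150/29 + 37974)*896 = (1104396/29)*896 = 989538816/29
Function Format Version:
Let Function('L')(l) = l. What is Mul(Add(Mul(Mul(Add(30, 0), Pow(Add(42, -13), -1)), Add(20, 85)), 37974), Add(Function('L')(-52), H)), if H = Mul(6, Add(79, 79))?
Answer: Rational(989538816, 29) ≈ 3.4122e+7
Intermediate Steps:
H = 948 (H = Mul(6, 158) = 948)
Mul(Add(Mul(Mul(Add(30, 0), Pow(Add(42, -13), -1)), Add(20, 85)), 37974), Add(Function('L')(-52), H)) = Mul(Add(Mul(Mul(Add(30, 0), Pow(Add(42, -13), -1)), Add(20, 85)), 37974), Add(-52, 948)) = Mul(Add(Mul(Mul(30, Pow(29, -1)), 105), 37974), 896) = Mul(Add(Mul(Mul(30, Rational(1, 29)), 105), 37974), 896) = Mul(Add(Mul(Rational(30, 29), 105), 37974), 896) = Mul(Add(Rational(3150, 29), 37974), 896) = Mul(Rational(1104396, 29), 896) = Rational(989538816, 29)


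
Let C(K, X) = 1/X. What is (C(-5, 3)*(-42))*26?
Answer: -364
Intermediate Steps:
(C(-5, 3)*(-42))*26 = (-42/3)*26 = ((1/3)*(-42))*26 = -14*26 = -364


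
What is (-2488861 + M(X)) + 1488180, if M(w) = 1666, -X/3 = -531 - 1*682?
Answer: -999015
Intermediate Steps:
X = 3639 (X = -3*(-531 - 1*682) = -3*(-531 - 682) = -3*(-1213) = 3639)
(-2488861 + M(X)) + 1488180 = (-2488861 + 1666) + 1488180 = -2487195 + 1488180 = -999015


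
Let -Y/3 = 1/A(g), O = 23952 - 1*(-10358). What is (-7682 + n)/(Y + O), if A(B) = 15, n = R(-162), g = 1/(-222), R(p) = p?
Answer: -39220/171549 ≈ -0.22862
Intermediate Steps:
g = -1/222 ≈ -0.0045045
n = -162
O = 34310 (O = 23952 + 10358 = 34310)
Y = -⅕ (Y = -3/15 = -3*1/15 = -⅕ ≈ -0.20000)
(-7682 + n)/(Y + O) = (-7682 - 162)/(-⅕ + 34310) = -7844/171549/5 = -7844*5/171549 = -39220/171549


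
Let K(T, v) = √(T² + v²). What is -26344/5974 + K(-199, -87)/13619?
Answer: -13172/2987 + √47170/13619 ≈ -4.3938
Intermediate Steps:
-26344/5974 + K(-199, -87)/13619 = -26344/5974 + √((-199)² + (-87)²)/13619 = -26344*1/5974 + √(39601 + 7569)*(1/13619) = -13172/2987 + √47170*(1/13619) = -13172/2987 + √47170/13619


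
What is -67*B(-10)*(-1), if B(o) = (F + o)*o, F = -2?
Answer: 8040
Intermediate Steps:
B(o) = o*(-2 + o) (B(o) = (-2 + o)*o = o*(-2 + o))
-67*B(-10)*(-1) = -(-670)*(-2 - 10)*(-1) = -(-670)*(-12)*(-1) = -67*120*(-1) = -8040*(-1) = 8040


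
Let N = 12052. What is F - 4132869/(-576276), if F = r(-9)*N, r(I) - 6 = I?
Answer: -6943900729/192092 ≈ -36149.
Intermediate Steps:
r(I) = 6 + I
F = -36156 (F = (6 - 9)*12052 = -3*12052 = -36156)
F - 4132869/(-576276) = -36156 - 4132869/(-576276) = -36156 - 4132869*(-1)/576276 = -36156 - 1*(-1377623/192092) = -36156 + 1377623/192092 = -6943900729/192092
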